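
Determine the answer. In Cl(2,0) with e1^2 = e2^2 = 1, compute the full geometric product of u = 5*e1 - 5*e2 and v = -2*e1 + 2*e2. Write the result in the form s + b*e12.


Expand: (5*e1 - 5*e2)(-2*e1 + 2*e2)
= 5*(-2)*e1e1 + 5*2*e1e2 + (-5)*(-2)*e2e1 + (-5)*2*e2e2
Using e1^2 = e2^2 = 1, e2e1 = -e1e2:
Scalar part s = 5*(-2) + (-5)*2 = -10 + (-10) = -20
Bivector part b = 5*2 - (-5)*(-2) = 10 - 10 = 0
uv = -20 + 0*e12


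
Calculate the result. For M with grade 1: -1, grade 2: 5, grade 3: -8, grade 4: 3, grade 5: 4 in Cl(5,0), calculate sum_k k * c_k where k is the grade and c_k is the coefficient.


Grade-weighted sum = sum of grade_k * coefficient_k
1*(-1) = -1
2*5 = 10
3*(-8) = -24
4*3 = 12
5*4 = 20
Total = -1 + 10 + (-24) + 12 + 20 = 17


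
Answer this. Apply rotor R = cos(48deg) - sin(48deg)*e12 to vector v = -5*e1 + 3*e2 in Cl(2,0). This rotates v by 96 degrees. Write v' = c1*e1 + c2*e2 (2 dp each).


Rotor R = cos(48deg) - sin(48deg)*e12
Rotation angle theta = 2 * 48 = 96 degrees
v' = R*v*~R rotates v by theta.
cos(96deg) = -0.1045, sin(96deg) = 0.9945
v'_1 = -5*cos(96deg) - 3*sin(96deg)
= -5*(-0.1045) - 3*0.9945
= -2.46
v'_2 = -5*sin(96deg) + 3*cos(96deg)
= -5*0.9945 + 3*(-0.1045)
= -5.29
v' = -2.46*e1 - 5.29*e2


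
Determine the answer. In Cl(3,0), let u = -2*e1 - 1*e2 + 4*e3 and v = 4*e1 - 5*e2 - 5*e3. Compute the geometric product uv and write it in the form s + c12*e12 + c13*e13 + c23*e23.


In Cl(3,0): e_i^2 = 1, e_ie_j = -e_je_i for i != j.
Scalar part = u . v = (-2)*4 + (-1)*(-5) + 4*(-5)
= -8 + 5 + (-20) = -23
e12 coeff = (-2)*(-5) - (-1)*4 = 10 - (-4) = 14
e13 coeff = (-2)*(-5) - 4*4 = 10 - 16 = -6
e23 coeff = (-1)*(-5) - 4*(-5) = 5 - (-20) = 25
uv = -23 + 14*e12 - 6*e13 + 25*e23


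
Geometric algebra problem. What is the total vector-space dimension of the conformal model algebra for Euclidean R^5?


The conformal model of R^5 uses Cl(6,1): the 5 Euclidean generators plus two extra orthogonal generators e+ (e+^2 = +1) and e- (e-^2 = -1), from which the null vectors e0, einf are built.
Number of generators m = 5 + 2 = 7.
dim Cl(p,q) = 2^m = 2^7 = 128


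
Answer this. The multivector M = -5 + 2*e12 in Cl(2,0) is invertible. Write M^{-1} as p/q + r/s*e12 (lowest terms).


M = -5 + 2*e12, where e12^2 = -1.
Since M commutes with its reverse ~M = a - b*e12, M * ~M = a^2 - b^2*e12^2 = a^2 + b^2.
So M^{-1} = ~M / (a^2 + b^2) = (a - b*e12)/(a^2 + b^2).
a^2 + b^2 = 25 + 4 = 29
Scalar part = -5/29 = -5/29
Bivector coeff = -2/29 = -2/29
M^{-1} = -5/29 - 2/29*e12


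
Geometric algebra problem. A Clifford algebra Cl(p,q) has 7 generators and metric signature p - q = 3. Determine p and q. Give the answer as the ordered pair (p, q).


We need p + q = 7 and p - q = 3.
Adding: 2p = 7 + 3 = 10, so p = 5.
Then q = 7 - 5 = 2.
(p, q) = (5, 2)


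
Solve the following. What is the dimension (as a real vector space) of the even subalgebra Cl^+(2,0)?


Even subalgebra dimension = 2^(n-1)
n = 2 + 0 = 2
2^(2 - 1) = 2^1 = 2
Verification: sum of C(2,k) for even k = 1 + 1 = 2
Result = 2


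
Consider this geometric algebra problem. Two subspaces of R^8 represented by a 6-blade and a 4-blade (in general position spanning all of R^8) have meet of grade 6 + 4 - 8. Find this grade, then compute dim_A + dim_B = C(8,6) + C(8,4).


Meet grade = grade(A) + grade(B) - n
= 6 + 4 - 8 = 2
C(8,6) = 28
C(8,4) = 70
dim_A + dim_B = 28 + 70 = 98


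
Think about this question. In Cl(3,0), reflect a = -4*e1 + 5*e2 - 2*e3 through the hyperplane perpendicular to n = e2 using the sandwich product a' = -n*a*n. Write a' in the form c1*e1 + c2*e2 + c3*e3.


Reflection formula: a' = -n*a*n, with n = e2 (unit vector, n^2 = 1).
For reflection through hyperplane perp to e2:
The component along e2 flips sign, others stay.
a = (-4, 5, -2)
a' = (-4, -5, -2)
a' = -4*e1 - 5*e2 - 2*e3


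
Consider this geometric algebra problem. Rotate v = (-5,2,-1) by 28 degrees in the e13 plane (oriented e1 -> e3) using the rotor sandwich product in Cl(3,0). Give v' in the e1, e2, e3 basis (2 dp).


Rotor R = cos(14deg) - sin(14deg)*e13
Rotation angle theta = 2 * 14 = 28 degrees in the e13 plane (e1 -> e3).
The component perpendicular to the plane (e2) is invariant: v'_2 = v2 = 2.00
cos(28deg) = 0.8829, sin(28deg) = 0.4695
v'_1 = v1*cos(theta) - v3*sin(theta) = -5*0.8829 - (-1)*0.4695 = -3.95
v'_3 = v1*sin(theta) + v3*cos(theta) = -5*0.4695 + (-1)*0.8829 = -3.23
v' = -3.95*e1 + 2.00*e2 - 3.23*e3


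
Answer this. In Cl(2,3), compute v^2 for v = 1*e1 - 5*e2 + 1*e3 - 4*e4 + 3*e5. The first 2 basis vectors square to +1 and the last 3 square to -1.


v^2 = sum of c_i^2 * e_i^2
Positive signature terms (e_i^2 = +1): 1^2 + (-5)^2 = 26
Negative signature terms (e_j^2 = -1): 1^2 + (-4)^2 + 3^2 = 26
v^2 = 26 - 26 = 0


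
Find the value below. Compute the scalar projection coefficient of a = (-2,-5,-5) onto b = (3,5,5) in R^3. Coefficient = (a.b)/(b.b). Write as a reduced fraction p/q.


Projection coefficient = (a . b) / (b . b)
a . b = (-2)*3 + (-5)*5 + (-5)*5
= -6 + (-25) + (-25) = -56
b . b = 3^2 + 5^2 + 5^2
= 9 + 25 + 25 = 59
Coefficient = -56/59
In lowest terms: -56/59


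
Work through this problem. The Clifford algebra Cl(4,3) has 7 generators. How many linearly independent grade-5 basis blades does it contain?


Number of grade-k basis blades in Cl(p,q) with n = p + q is C(n, k).
n = 4 + 3 = 7
C(7, 5) = 7! / (5! * 2!)
= 5040 / (120 * 2)
= 21


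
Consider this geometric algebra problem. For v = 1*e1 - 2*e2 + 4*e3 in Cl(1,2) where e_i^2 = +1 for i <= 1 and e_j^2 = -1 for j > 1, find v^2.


v^2 = sum of c_i^2 * e_i^2
Positive signature terms (e_i^2 = +1): 1^2 = 1
Negative signature terms (e_j^2 = -1): (-2)^2 + 4^2 = 20
v^2 = 1 - 20 = -19


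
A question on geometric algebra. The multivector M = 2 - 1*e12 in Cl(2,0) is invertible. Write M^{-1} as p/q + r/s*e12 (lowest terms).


M = 2 - 1*e12, where e12^2 = -1.
Since M commutes with its reverse ~M = a - b*e12, M * ~M = a^2 - b^2*e12^2 = a^2 + b^2.
So M^{-1} = ~M / (a^2 + b^2) = (a - b*e12)/(a^2 + b^2).
a^2 + b^2 = 4 + 1 = 5
Scalar part = 2/5 = 2/5
Bivector coeff = 1/5 = 1/5
M^{-1} = 2/5 + 1/5*e12


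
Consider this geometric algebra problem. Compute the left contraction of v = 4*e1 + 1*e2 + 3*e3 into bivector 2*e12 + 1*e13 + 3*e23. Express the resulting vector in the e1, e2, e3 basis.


Left contraction v _| B = <vB>_1 (grade-1 part of the geometric product vB).
Using e1_|e12 = e2, e2_|e12 = -e1, e1_|e13 = e3, e3_|e13 = -e1, e2_|e23 = e3, e3_|e23 = -e2:
e1 coeff: -v2*b12 - v3*b13 = -(1)*(2) - (3)*(1) = -5
e2 coeff: v1*b12 - v3*b23 = (4)*(2) - (3)*(3) = -1
e3 coeff: v1*b13 + v2*b23 = (4)*(1) + (1)*(3) = 7
v _| B = -5*e1 - 1*e2 + 7*e3


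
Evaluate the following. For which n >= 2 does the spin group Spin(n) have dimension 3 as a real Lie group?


dim Spin(n) = dim so(n) = n(n-1)/2.
Solve n(n-1)/2 = 3, i.e. n^2 - n - 6 = 0.
Discriminant = 1 + 8*3 = 25
n = (1 + sqrt(25))/2 = (1 + 5)/2 = 3


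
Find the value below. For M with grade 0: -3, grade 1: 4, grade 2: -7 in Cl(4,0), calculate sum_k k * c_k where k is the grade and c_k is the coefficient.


Grade-weighted sum = sum of grade_k * coefficient_k
0*(-3) = 0
1*4 = 4
2*(-7) = -14
Total = 0 + 4 + (-14) = -10


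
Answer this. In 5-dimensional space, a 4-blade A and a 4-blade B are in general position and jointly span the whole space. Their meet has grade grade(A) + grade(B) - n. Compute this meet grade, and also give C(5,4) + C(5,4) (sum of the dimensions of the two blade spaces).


Meet grade = grade(A) + grade(B) - n
= 4 + 4 - 5 = 3
C(5,4) = 5
C(5,4) = 5
dim_A + dim_B = 5 + 5 = 10


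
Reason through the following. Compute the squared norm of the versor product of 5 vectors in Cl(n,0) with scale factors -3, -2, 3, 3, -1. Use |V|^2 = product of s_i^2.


Each vector v_i has |v_i|^2 = s_i^2
Squared scales: (-3)^2 = 9, (-2)^2 = 4, 3^2 = 9, 3^2 = 9, (-1)^2 = 1
|V|^2 = 9 * 4 * 9 * 9 * 1
= 2916


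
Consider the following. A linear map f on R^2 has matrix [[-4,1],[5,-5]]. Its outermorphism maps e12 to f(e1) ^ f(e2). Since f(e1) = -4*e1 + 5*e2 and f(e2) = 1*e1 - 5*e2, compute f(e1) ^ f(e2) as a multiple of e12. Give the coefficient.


The outermorphism of a linear map f sends e1^e2 to f(e1)^f(e2).
f(e1) = -4*e1 + 5*e2
f(e2) = 1*e1 - 5*e2
f(e1) ^ f(e2) = (-4*e1 + 5*e2) ^ (1*e1 - 5*e2)
= (-4)*(-5)*e12 + 5*1*e21
= (20 - 5)*e12
= 15*e12
Coefficient = 15


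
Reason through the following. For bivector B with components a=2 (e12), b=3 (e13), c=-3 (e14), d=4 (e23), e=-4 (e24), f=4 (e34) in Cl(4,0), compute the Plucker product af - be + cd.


Plucker relation: af - be + cd
a*f = 2*4 = 8
b*e = 3*(-4) = -12
c*d = (-3)*4 = -12
af - be + cd = 8 - (-12) + (-12)
= 8


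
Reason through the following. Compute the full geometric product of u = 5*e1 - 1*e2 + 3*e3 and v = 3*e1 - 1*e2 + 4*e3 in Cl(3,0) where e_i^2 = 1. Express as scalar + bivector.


In Cl(3,0): e_i^2 = 1, e_ie_j = -e_je_i for i != j.
Scalar part = u . v = 5*3 + (-1)*(-1) + 3*4
= 15 + 1 + 12 = 28
e12 coeff = 5*(-1) - (-1)*3 = -5 - (-3) = -2
e13 coeff = 5*4 - 3*3 = 20 - 9 = 11
e23 coeff = (-1)*4 - 3*(-1) = -4 - (-3) = -1
uv = 28 - 2*e12 + 11*e13 - 1*e23


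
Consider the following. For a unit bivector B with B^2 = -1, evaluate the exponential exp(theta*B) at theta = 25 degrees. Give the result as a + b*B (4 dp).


For a unit bivector B with B^2 = -1, the exponential series gives
e^(theta*B) = cos(theta) + sin(theta)*B (the GA analogue of Euler's formula).
theta = 25 degrees = 0.436332 rad
cos(25 deg) = 0.9063
sin(25 deg) = 0.4226
exp(theta*B) = 0.9063 + 0.4226*B


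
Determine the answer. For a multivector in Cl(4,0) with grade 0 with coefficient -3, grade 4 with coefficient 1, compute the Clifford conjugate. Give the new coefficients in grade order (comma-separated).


Clifford conjugate sign for grade k: (-1)^(k(k+1)/2)
Grade 0: (-1)^(0*1/2) = (-1)^0 = 1, coeff -3 -> -3
Grade 4: (-1)^(4*5/2) = (-1)^10 = 1, coeff 1 -> 1
Conjugated coefficients: -3, 1


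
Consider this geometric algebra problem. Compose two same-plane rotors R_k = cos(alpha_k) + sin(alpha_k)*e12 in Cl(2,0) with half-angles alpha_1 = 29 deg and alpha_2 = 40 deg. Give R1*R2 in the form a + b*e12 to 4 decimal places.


Same-plane rotors commute and their half-angles add:
R1*R2 = cos(a1 + a2) + sin(a1 + a2)*e12.
a1 + a2 = 29 + 40 = 69 deg
cos(69 deg) = 0.3584
sin(69 deg) = 0.9336
R1*R2 = 0.3584 + 0.9336*e12


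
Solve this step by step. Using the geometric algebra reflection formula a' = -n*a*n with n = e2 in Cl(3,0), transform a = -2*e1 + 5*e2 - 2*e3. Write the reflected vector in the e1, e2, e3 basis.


Reflection formula: a' = -n*a*n, with n = e2 (unit vector, n^2 = 1).
For reflection through hyperplane perp to e2:
The component along e2 flips sign, others stay.
a = (-2, 5, -2)
a' = (-2, -5, -2)
a' = -2*e1 - 5*e2 - 2*e3


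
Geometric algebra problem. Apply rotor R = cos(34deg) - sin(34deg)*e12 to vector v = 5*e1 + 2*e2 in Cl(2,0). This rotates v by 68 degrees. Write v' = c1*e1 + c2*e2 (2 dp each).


Rotor R = cos(34deg) - sin(34deg)*e12
Rotation angle theta = 2 * 34 = 68 degrees
v' = R*v*~R rotates v by theta.
cos(68deg) = 0.3746, sin(68deg) = 0.9272
v'_1 = 5*cos(68deg) - 2*sin(68deg)
= 5*0.3746 - 2*0.9272
= 0.02
v'_2 = 5*sin(68deg) + 2*cos(68deg)
= 5*0.9272 + 2*0.3746
= 5.39
v' = 0.02*e1 + 5.39*e2


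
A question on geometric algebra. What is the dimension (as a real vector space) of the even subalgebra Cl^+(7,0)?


Even subalgebra dimension = 2^(n-1)
n = 7 + 0 = 7
2^(7 - 1) = 2^6 = 64
Verification: sum of C(7,k) for even k = 1 + 21 + 35 + 7 = 64
Result = 64


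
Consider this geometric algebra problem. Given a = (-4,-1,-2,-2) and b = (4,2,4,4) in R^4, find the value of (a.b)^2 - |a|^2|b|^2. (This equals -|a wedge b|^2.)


a . b = (-4)*4 + (-1)*2 + (-2)*4 + (-2)*4
= -16 + (-2) + (-8) + (-8) = -34
|a|^2 = (-4)^2 + (-1)^2 + (-2)^2 + (-2)^2 = 25
|b|^2 = 4^2 + 2^2 + 4^2 + 4^2 = 52
(a.b)^2 = (-34)^2 = 1156
|a|^2 * |b|^2 = 25 * 52 = 1300
Result = 1156 - 1300 = -144


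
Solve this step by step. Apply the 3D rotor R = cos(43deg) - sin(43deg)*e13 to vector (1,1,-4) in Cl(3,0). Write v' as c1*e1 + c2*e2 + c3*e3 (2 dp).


Rotor R = cos(43deg) - sin(43deg)*e13
Rotation angle theta = 2 * 43 = 86 degrees in the e13 plane (e1 -> e3).
The component perpendicular to the plane (e2) is invariant: v'_2 = v2 = 1.00
cos(86deg) = 0.0698, sin(86deg) = 0.9976
v'_1 = v1*cos(theta) - v3*sin(theta) = 1*0.0698 - (-4)*0.9976 = 4.06
v'_3 = v1*sin(theta) + v3*cos(theta) = 1*0.9976 + (-4)*0.0698 = 0.72
v' = 4.06*e1 + 1.00*e2 + 0.72*e3


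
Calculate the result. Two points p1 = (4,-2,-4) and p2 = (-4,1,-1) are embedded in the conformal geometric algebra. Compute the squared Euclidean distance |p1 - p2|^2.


p1 - p2 = (8, -3, -3)
|p1 - p2|^2 = 8^2 + (-3)^2 + (-3)^2
= 64 + 9 + 9
= 82


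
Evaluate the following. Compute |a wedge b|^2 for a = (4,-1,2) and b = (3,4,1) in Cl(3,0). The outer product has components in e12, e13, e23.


a wedge b = (a1*b2 - a2*b1)*e12 + (a1*b3 - a3*b1)*e13 + (a2*b3 - a3*b2)*e23
e12 coeff: 4*4 - (-1)*3 = 16 - (-3) = 19
e13 coeff: 4*1 - 2*3 = 4 - 6 = -2
e23 coeff: (-1)*1 - 2*4 = -1 - 8 = -9
|a wedge b|^2 = 19^2 + (-2)^2 + (-9)^2
= 361 + 4 + 81
= 446


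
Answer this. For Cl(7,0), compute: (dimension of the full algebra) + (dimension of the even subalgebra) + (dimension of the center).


n = 7 + 0 = 7
Total dim = 2^7 = 128
Even subalgebra dim = 2^6 = 64
n is odd, so center dim = 2
Sum = 128 + 64 + 2 = 194


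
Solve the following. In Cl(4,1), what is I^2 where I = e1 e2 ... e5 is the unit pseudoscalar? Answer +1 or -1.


The pseudoscalar I = e1...e_n (product of all n generators) of Cl(p,q) satisfies I^2 = (-1)^(q + n(n-1)/2).
p = 4, q = 1, n = p + q = 5
n(n-1)/2 = 5 * 4 / 2 = 10
Exponent = q + n(n-1)/2 = 1 + 10 = 11
I^2 = (-1)^11 = -1


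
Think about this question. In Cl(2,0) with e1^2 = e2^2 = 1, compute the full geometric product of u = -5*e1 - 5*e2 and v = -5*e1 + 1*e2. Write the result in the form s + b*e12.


Expand: (-5*e1 - 5*e2)(-5*e1 + 1*e2)
= (-5)*(-5)*e1e1 + (-5)*1*e1e2 + (-5)*(-5)*e2e1 + (-5)*1*e2e2
Using e1^2 = e2^2 = 1, e2e1 = -e1e2:
Scalar part s = (-5)*(-5) + (-5)*1 = 25 + (-5) = 20
Bivector part b = (-5)*1 - (-5)*(-5) = -5 - 25 = -30
uv = 20 - 30*e12


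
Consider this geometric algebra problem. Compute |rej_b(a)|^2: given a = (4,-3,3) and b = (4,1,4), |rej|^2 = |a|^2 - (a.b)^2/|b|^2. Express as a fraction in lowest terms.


|a|^2 = 4^2 + (-3)^2 + 3^2 = 34
|b|^2 = 4^2 + 1^2 + 4^2 = 33
a . b = 4*4 + (-3)*1 + 3*4 = 25
(a.b)^2 = 25^2 = 625
|rej|^2 = 34 - 625/33
= (1122 - 625)/33
= 497/33
In lowest terms: 497/33


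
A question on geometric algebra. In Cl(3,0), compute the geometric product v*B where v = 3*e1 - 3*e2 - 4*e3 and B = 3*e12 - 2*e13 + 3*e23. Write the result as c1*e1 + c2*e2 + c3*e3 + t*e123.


vB has grade-1 (vector) and grade-3 (trivector) parts: vB = (v _| B) + (v ^ B).
Vector part <vB>_1:
  e1: -v2*b12 - v3*b13 = -(-3)*(3) - (-4)*(-2) = 1
  e2: v1*b12 - v3*b23 = (3)*(3) - (-4)*(3) = 21
  e3: v1*b13 + v2*b23 = (3)*(-2) + (-3)*(3) = -15
Trivector part <vB>_3:
  e123: v1*b23 - v2*b13 + v3*b12 = (3)*(3) - (-3)*(-2) + (-4)*(3) = -9
vB = 1*e1 + 21*e2 - 15*e3 - 9*e123


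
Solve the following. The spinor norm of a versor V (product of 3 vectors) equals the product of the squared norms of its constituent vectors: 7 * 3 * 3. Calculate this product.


Spinor norm N(V) = |v1|^2 * |v2|^2 * ... * |v3|^2
= 7 * 3 * 3
Running product: 7, 21, 63
N(V) = 63


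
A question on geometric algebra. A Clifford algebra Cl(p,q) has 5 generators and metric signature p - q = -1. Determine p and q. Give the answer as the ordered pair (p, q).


We need p + q = 5 and p - q = -1.
Adding: 2p = 5 + (-1) = 4, so p = 2.
Then q = 5 - 2 = 3.
(p, q) = (2, 3)


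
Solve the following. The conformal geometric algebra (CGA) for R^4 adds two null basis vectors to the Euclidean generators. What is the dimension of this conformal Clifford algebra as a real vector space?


The conformal model of R^4 uses Cl(5,1): the 4 Euclidean generators plus two extra orthogonal generators e+ (e+^2 = +1) and e- (e-^2 = -1), from which the null vectors e0, einf are built.
Number of generators m = 4 + 2 = 6.
dim Cl(p,q) = 2^m = 2^6 = 64


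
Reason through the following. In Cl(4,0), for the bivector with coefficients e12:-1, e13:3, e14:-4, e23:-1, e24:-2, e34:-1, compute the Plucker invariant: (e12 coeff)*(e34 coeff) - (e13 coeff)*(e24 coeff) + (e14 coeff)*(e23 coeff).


Plucker relation: af - be + cd
a*f = (-1)*(-1) = 1
b*e = 3*(-2) = -6
c*d = (-4)*(-1) = 4
af - be + cd = 1 - (-6) + 4
= 11


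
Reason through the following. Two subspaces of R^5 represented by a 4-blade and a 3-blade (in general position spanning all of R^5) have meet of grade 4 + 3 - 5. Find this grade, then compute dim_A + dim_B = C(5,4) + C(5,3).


Meet grade = grade(A) + grade(B) - n
= 4 + 3 - 5 = 2
C(5,4) = 5
C(5,3) = 10
dim_A + dim_B = 5 + 10 = 15


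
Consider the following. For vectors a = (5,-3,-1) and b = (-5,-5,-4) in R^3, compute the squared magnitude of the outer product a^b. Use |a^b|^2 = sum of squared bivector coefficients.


a wedge b = (a1*b2 - a2*b1)*e12 + (a1*b3 - a3*b1)*e13 + (a2*b3 - a3*b2)*e23
e12 coeff: 5*(-5) - (-3)*(-5) = -25 - 15 = -40
e13 coeff: 5*(-4) - (-1)*(-5) = -20 - 5 = -25
e23 coeff: (-3)*(-4) - (-1)*(-5) = 12 - 5 = 7
|a wedge b|^2 = (-40)^2 + (-25)^2 + 7^2
= 1600 + 625 + 49
= 2274


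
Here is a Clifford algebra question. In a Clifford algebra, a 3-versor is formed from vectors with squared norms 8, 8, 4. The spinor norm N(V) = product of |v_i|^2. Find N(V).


Spinor norm N(V) = |v1|^2 * |v2|^2 * ... * |v3|^2
= 8 * 8 * 4
Running product: 8, 64, 256
N(V) = 256


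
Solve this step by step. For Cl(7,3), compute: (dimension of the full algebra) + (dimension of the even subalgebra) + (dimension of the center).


n = 7 + 3 = 10
Total dim = 2^10 = 1024
Even subalgebra dim = 2^9 = 512
n is even, so center dim = 1
Sum = 1024 + 512 + 1 = 1537


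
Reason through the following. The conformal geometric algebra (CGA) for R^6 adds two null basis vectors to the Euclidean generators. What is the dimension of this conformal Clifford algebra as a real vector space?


The conformal model of R^6 uses Cl(7,1): the 6 Euclidean generators plus two extra orthogonal generators e+ (e+^2 = +1) and e- (e-^2 = -1), from which the null vectors e0, einf are built.
Number of generators m = 6 + 2 = 8.
dim Cl(p,q) = 2^m = 2^8 = 256


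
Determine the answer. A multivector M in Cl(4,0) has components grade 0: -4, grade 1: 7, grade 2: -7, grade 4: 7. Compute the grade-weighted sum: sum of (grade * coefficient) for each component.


Grade-weighted sum = sum of grade_k * coefficient_k
0*(-4) = 0
1*7 = 7
2*(-7) = -14
4*7 = 28
Total = 0 + 7 + (-14) + 28 = 21


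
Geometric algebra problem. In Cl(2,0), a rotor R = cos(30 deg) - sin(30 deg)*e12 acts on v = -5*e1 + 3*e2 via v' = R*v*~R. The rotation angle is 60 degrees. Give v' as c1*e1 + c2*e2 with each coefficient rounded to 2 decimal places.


Rotor R = cos(30deg) - sin(30deg)*e12
Rotation angle theta = 2 * 30 = 60 degrees
v' = R*v*~R rotates v by theta.
cos(60deg) = 0.5000, sin(60deg) = 0.8660
v'_1 = -5*cos(60deg) - 3*sin(60deg)
= -5*0.5000 - 3*0.8660
= -5.10
v'_2 = -5*sin(60deg) + 3*cos(60deg)
= -5*0.8660 + 3*0.5000
= -2.83
v' = -5.10*e1 - 2.83*e2


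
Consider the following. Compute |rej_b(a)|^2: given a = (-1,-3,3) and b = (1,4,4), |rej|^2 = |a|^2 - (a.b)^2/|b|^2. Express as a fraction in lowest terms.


|a|^2 = (-1)^2 + (-3)^2 + 3^2 = 19
|b|^2 = 1^2 + 4^2 + 4^2 = 33
a . b = (-1)*1 + (-3)*4 + 3*4 = -1
(a.b)^2 = (-1)^2 = 1
|rej|^2 = 19 - 1/33
= (627 - 1)/33
= 626/33
In lowest terms: 626/33


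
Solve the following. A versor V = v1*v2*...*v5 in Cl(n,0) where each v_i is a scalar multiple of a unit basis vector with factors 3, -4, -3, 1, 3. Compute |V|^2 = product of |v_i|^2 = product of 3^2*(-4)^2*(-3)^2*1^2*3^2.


Each vector v_i has |v_i|^2 = s_i^2
Squared scales: 3^2 = 9, (-4)^2 = 16, (-3)^2 = 9, 1^2 = 1, 3^2 = 9
|V|^2 = 9 * 16 * 9 * 1 * 9
= 11664


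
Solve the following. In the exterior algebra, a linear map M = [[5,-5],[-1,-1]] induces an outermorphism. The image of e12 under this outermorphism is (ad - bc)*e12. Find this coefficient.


The outermorphism of a linear map f sends e1^e2 to f(e1)^f(e2).
f(e1) = 5*e1 - 1*e2
f(e2) = -5*e1 - 1*e2
f(e1) ^ f(e2) = (5*e1 - 1*e2) ^ (-5*e1 - 1*e2)
= 5*(-1)*e12 + (-1)*(-5)*e21
= (-5 - 5)*e12
= -10*e12
Coefficient = -10


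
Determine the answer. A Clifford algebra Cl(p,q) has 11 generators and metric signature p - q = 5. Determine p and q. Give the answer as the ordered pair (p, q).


We need p + q = 11 and p - q = 5.
Adding: 2p = 11 + 5 = 16, so p = 8.
Then q = 11 - 8 = 3.
(p, q) = (8, 3)


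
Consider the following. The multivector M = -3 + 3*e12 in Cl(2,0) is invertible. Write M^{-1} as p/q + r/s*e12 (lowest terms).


M = -3 + 3*e12, where e12^2 = -1.
Since M commutes with its reverse ~M = a - b*e12, M * ~M = a^2 - b^2*e12^2 = a^2 + b^2.
So M^{-1} = ~M / (a^2 + b^2) = (a - b*e12)/(a^2 + b^2).
a^2 + b^2 = 9 + 9 = 18
Scalar part = -3/18 = -1/6
Bivector coeff = -3/18 = -1/6
M^{-1} = -1/6 - 1/6*e12


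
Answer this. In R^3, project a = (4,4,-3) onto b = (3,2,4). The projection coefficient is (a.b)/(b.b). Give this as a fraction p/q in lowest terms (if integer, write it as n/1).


Projection coefficient = (a . b) / (b . b)
a . b = 4*3 + 4*2 + (-3)*4
= 12 + 8 + (-12) = 8
b . b = 3^2 + 2^2 + 4^2
= 9 + 4 + 16 = 29
Coefficient = 8/29
In lowest terms: 8/29


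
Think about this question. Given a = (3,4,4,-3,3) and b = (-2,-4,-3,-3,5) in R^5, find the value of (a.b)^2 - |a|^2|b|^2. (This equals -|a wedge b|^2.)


a . b = 3*(-2) + 4*(-4) + 4*(-3) + (-3)*(-3) + 3*5
= -6 + (-16) + (-12) + 9 + 15 = -10
|a|^2 = 3^2 + 4^2 + 4^2 + (-3)^2 + 3^2 = 59
|b|^2 = (-2)^2 + (-4)^2 + (-3)^2 + (-3)^2 + 5^2 = 63
(a.b)^2 = (-10)^2 = 100
|a|^2 * |b|^2 = 59 * 63 = 3717
Result = 100 - 3717 = -3617


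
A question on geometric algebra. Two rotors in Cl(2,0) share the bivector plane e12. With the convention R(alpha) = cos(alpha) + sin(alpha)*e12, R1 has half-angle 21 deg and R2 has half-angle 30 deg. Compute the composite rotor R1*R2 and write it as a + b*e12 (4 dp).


Same-plane rotors commute and their half-angles add:
R1*R2 = cos(a1 + a2) + sin(a1 + a2)*e12.
a1 + a2 = 21 + 30 = 51 deg
cos(51 deg) = 0.6293
sin(51 deg) = 0.7771
R1*R2 = 0.6293 + 0.7771*e12


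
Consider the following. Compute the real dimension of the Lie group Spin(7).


Spin(n) double-covers SO(n); both have Lie algebra so(n) of dimension n(n-1)/2.
n = 7
n(n-1) = 7 * 6 = 42
dim Spin(7) = 42/2 = 21


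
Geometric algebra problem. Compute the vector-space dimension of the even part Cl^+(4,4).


Even subalgebra dimension = 2^(n-1)
n = 4 + 4 = 8
2^(8 - 1) = 2^7 = 128
Verification: sum of C(8,k) for even k = 1 + 28 + 70 + 28 + 1 = 128
Result = 128


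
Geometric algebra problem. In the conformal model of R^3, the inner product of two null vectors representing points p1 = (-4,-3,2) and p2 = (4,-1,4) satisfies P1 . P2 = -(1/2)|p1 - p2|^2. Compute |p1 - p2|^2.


p1 - p2 = (-8, -2, -2)
|p1 - p2|^2 = (-8)^2 + (-2)^2 + (-2)^2
= 64 + 4 + 4
= 72


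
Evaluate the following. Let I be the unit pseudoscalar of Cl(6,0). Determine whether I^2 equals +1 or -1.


The pseudoscalar I = e1...e_n (product of all n generators) of Cl(p,q) satisfies I^2 = (-1)^(q + n(n-1)/2).
p = 6, q = 0, n = p + q = 6
n(n-1)/2 = 6 * 5 / 2 = 15
Exponent = q + n(n-1)/2 = 0 + 15 = 15
I^2 = (-1)^15 = -1


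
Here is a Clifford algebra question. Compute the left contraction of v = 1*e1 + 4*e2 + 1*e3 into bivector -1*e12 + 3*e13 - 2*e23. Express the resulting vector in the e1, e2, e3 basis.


Left contraction v _| B = <vB>_1 (grade-1 part of the geometric product vB).
Using e1_|e12 = e2, e2_|e12 = -e1, e1_|e13 = e3, e3_|e13 = -e1, e2_|e23 = e3, e3_|e23 = -e2:
e1 coeff: -v2*b12 - v3*b13 = -(4)*(-1) - (1)*(3) = 1
e2 coeff: v1*b12 - v3*b23 = (1)*(-1) - (1)*(-2) = 1
e3 coeff: v1*b13 + v2*b23 = (1)*(3) + (4)*(-2) = -5
v _| B = 1*e1 + 1*e2 - 5*e3


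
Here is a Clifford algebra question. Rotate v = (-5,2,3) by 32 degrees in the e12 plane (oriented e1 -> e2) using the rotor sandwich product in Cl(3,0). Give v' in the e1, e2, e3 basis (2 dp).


Rotor R = cos(16deg) - sin(16deg)*e12
Rotation angle theta = 2 * 16 = 32 degrees in the e12 plane (e1 -> e2).
The component perpendicular to the plane (e3) is invariant: v'_3 = v3 = 3.00
cos(32deg) = 0.8480, sin(32deg) = 0.5299
v'_1 = v1*cos(theta) - v2*sin(theta) = -5*0.8480 - 2*0.5299 = -5.30
v'_2 = v1*sin(theta) + v2*cos(theta) = -5*0.5299 + 2*0.8480 = -0.95
v' = -5.30*e1 - 0.95*e2 + 3.00*e3


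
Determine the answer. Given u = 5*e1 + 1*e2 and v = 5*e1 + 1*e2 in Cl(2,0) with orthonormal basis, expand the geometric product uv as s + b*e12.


Expand: (5*e1 + 1*e2)(5*e1 + 1*e2)
= 5*5*e1e1 + 5*1*e1e2 + 1*5*e2e1 + 1*1*e2e2
Using e1^2 = e2^2 = 1, e2e1 = -e1e2:
Scalar part s = 5*5 + 1*1 = 25 + 1 = 26
Bivector part b = 5*1 - 1*5 = 5 - 5 = 0
uv = 26 + 0*e12


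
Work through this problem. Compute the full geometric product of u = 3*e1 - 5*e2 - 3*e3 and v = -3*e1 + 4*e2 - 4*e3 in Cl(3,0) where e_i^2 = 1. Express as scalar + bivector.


In Cl(3,0): e_i^2 = 1, e_ie_j = -e_je_i for i != j.
Scalar part = u . v = 3*(-3) + (-5)*4 + (-3)*(-4)
= -9 + (-20) + 12 = -17
e12 coeff = 3*4 - (-5)*(-3) = 12 - 15 = -3
e13 coeff = 3*(-4) - (-3)*(-3) = -12 - 9 = -21
e23 coeff = (-5)*(-4) - (-3)*4 = 20 - (-12) = 32
uv = -17 - 3*e12 - 21*e13 + 32*e23


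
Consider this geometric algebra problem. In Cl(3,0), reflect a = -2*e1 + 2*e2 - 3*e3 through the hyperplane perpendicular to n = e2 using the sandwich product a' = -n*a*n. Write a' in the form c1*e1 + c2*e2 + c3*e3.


Reflection formula: a' = -n*a*n, with n = e2 (unit vector, n^2 = 1).
For reflection through hyperplane perp to e2:
The component along e2 flips sign, others stay.
a = (-2, 2, -3)
a' = (-2, -2, -3)
a' = -2*e1 - 2*e2 - 3*e3


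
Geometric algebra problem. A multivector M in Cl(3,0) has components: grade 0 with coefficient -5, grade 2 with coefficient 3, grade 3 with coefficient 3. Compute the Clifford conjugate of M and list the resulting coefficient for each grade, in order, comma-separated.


Clifford conjugate sign for grade k: (-1)^(k(k+1)/2)
Grade 0: (-1)^(0*1/2) = (-1)^0 = 1, coeff -5 -> -5
Grade 2: (-1)^(2*3/2) = (-1)^3 = -1, coeff 3 -> -3
Grade 3: (-1)^(3*4/2) = (-1)^6 = 1, coeff 3 -> 3
Conjugated coefficients: -5, -3, 3


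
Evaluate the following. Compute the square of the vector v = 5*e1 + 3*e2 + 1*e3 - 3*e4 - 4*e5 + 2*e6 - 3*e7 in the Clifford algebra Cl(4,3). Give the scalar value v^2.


v^2 = sum of c_i^2 * e_i^2
Positive signature terms (e_i^2 = +1): 5^2 + 3^2 + 1^2 + (-3)^2 = 44
Negative signature terms (e_j^2 = -1): (-4)^2 + 2^2 + (-3)^2 = 29
v^2 = 44 - 29 = 15


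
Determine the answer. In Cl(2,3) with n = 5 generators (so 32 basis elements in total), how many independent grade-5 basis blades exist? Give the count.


Number of grade-k basis blades in Cl(p,q) with n = p + q is C(n, k).
n = 2 + 3 = 5
C(5, 5) = 5! / (5! * 0!)
= 120 / (120 * 1)
= 1


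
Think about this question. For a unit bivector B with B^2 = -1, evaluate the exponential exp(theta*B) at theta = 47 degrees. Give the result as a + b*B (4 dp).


For a unit bivector B with B^2 = -1, the exponential series gives
e^(theta*B) = cos(theta) + sin(theta)*B (the GA analogue of Euler's formula).
theta = 47 degrees = 0.820305 rad
cos(47 deg) = 0.6820
sin(47 deg) = 0.7314
exp(theta*B) = 0.6820 + 0.7314*B


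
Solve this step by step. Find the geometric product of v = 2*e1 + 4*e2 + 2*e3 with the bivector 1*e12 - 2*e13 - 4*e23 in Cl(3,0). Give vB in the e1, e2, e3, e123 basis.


vB has grade-1 (vector) and grade-3 (trivector) parts: vB = (v _| B) + (v ^ B).
Vector part <vB>_1:
  e1: -v2*b12 - v3*b13 = -(4)*(1) - (2)*(-2) = 0
  e2: v1*b12 - v3*b23 = (2)*(1) - (2)*(-4) = 10
  e3: v1*b13 + v2*b23 = (2)*(-2) + (4)*(-4) = -20
Trivector part <vB>_3:
  e123: v1*b23 - v2*b13 + v3*b12 = (2)*(-4) - (4)*(-2) + (2)*(1) = 2
vB = 0*e1 + 10*e2 - 20*e3 + 2*e123


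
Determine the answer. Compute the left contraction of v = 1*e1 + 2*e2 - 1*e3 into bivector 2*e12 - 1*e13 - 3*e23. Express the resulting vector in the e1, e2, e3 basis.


Left contraction v _| B = <vB>_1 (grade-1 part of the geometric product vB).
Using e1_|e12 = e2, e2_|e12 = -e1, e1_|e13 = e3, e3_|e13 = -e1, e2_|e23 = e3, e3_|e23 = -e2:
e1 coeff: -v2*b12 - v3*b13 = -(2)*(2) - (-1)*(-1) = -5
e2 coeff: v1*b12 - v3*b23 = (1)*(2) - (-1)*(-3) = -1
e3 coeff: v1*b13 + v2*b23 = (1)*(-1) + (2)*(-3) = -7
v _| B = -5*e1 - 1*e2 - 7*e3


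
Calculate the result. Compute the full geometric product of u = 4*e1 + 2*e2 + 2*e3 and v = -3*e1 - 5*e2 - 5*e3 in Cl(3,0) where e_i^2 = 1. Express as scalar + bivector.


In Cl(3,0): e_i^2 = 1, e_ie_j = -e_je_i for i != j.
Scalar part = u . v = 4*(-3) + 2*(-5) + 2*(-5)
= -12 + (-10) + (-10) = -32
e12 coeff = 4*(-5) - 2*(-3) = -20 - (-6) = -14
e13 coeff = 4*(-5) - 2*(-3) = -20 - (-6) = -14
e23 coeff = 2*(-5) - 2*(-5) = -10 - (-10) = 0
uv = -32 - 14*e12 - 14*e13 + 0*e23


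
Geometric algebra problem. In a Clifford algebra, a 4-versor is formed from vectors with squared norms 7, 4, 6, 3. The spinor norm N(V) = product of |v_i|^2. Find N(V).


Spinor norm N(V) = |v1|^2 * |v2|^2 * ... * |v4|^2
= 7 * 4 * 6 * 3
Running product: 7, 28, 168, 504
N(V) = 504


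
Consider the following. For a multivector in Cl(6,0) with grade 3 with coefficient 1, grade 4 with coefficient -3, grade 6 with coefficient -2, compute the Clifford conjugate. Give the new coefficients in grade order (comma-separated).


Clifford conjugate sign for grade k: (-1)^(k(k+1)/2)
Grade 3: (-1)^(3*4/2) = (-1)^6 = 1, coeff 1 -> 1
Grade 4: (-1)^(4*5/2) = (-1)^10 = 1, coeff -3 -> -3
Grade 6: (-1)^(6*7/2) = (-1)^21 = -1, coeff -2 -> 2
Conjugated coefficients: 1, -3, 2


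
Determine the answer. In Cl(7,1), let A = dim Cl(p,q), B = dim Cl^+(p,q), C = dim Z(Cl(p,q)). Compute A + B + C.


n = 7 + 1 = 8
Total dim = 2^8 = 256
Even subalgebra dim = 2^7 = 128
n is even, so center dim = 1
Sum = 256 + 128 + 1 = 385


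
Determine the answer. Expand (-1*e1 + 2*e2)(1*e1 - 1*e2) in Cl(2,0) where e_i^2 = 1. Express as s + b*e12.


Expand: (-1*e1 + 2*e2)(1*e1 - 1*e2)
= (-1)*1*e1e1 + (-1)*(-1)*e1e2 + 2*1*e2e1 + 2*(-1)*e2e2
Using e1^2 = e2^2 = 1, e2e1 = -e1e2:
Scalar part s = (-1)*1 + 2*(-1) = -1 + (-2) = -3
Bivector part b = (-1)*(-1) - 2*1 = 1 - 2 = -1
uv = -3 - 1*e12


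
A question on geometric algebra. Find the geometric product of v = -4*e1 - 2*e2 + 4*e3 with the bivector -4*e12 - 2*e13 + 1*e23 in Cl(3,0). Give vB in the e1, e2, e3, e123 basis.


vB has grade-1 (vector) and grade-3 (trivector) parts: vB = (v _| B) + (v ^ B).
Vector part <vB>_1:
  e1: -v2*b12 - v3*b13 = -(-2)*(-4) - (4)*(-2) = 0
  e2: v1*b12 - v3*b23 = (-4)*(-4) - (4)*(1) = 12
  e3: v1*b13 + v2*b23 = (-4)*(-2) + (-2)*(1) = 6
Trivector part <vB>_3:
  e123: v1*b23 - v2*b13 + v3*b12 = (-4)*(1) - (-2)*(-2) + (4)*(-4) = -24
vB = 0*e1 + 12*e2 + 6*e3 - 24*e123


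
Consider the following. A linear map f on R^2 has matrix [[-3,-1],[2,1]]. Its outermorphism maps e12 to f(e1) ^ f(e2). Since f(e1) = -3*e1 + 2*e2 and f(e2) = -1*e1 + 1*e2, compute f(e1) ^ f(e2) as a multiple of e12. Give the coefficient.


The outermorphism of a linear map f sends e1^e2 to f(e1)^f(e2).
f(e1) = -3*e1 + 2*e2
f(e2) = -1*e1 + 1*e2
f(e1) ^ f(e2) = (-3*e1 + 2*e2) ^ (-1*e1 + 1*e2)
= (-3)*1*e12 + 2*(-1)*e21
= (-3 - (-2))*e12
= -1*e12
Coefficient = -1


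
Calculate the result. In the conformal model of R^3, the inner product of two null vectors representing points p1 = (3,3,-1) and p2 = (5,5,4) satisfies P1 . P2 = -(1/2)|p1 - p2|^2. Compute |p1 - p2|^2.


p1 - p2 = (-2, -2, -5)
|p1 - p2|^2 = (-2)^2 + (-2)^2 + (-5)^2
= 4 + 4 + 25
= 33


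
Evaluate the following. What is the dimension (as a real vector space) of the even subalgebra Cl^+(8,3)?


Even subalgebra dimension = 2^(n-1)
n = 8 + 3 = 11
2^(11 - 1) = 2^10 = 1024
Verification: sum of C(11,k) for even k = 1 + 55 + 330 + 462 + 165 + 11 = 1024
Result = 1024


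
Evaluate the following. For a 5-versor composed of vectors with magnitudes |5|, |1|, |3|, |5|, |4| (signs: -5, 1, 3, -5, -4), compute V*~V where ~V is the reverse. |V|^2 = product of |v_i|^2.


Each vector v_i has |v_i|^2 = s_i^2
Squared scales: (-5)^2 = 25, 1^2 = 1, 3^2 = 9, (-5)^2 = 25, (-4)^2 = 16
|V|^2 = 25 * 1 * 9 * 25 * 16
= 90000


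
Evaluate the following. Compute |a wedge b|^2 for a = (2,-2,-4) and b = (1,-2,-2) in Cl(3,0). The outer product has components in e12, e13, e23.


a wedge b = (a1*b2 - a2*b1)*e12 + (a1*b3 - a3*b1)*e13 + (a2*b3 - a3*b2)*e23
e12 coeff: 2*(-2) - (-2)*1 = -4 - (-2) = -2
e13 coeff: 2*(-2) - (-4)*1 = -4 - (-4) = 0
e23 coeff: (-2)*(-2) - (-4)*(-2) = 4 - 8 = -4
|a wedge b|^2 = (-2)^2 + 0^2 + (-4)^2
= 4 + 0 + 16
= 20


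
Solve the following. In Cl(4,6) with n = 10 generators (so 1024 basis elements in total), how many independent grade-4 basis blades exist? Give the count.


Number of grade-k basis blades in Cl(p,q) with n = p + q is C(n, k).
n = 4 + 6 = 10
C(10, 4) = 10! / (4! * 6!)
= 3628800 / (24 * 720)
= 210


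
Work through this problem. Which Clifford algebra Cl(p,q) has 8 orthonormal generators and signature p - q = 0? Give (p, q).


We need p + q = 8 and p - q = 0.
Adding: 2p = 8 + 0 = 8, so p = 4.
Then q = 8 - 4 = 4.
(p, q) = (4, 4)


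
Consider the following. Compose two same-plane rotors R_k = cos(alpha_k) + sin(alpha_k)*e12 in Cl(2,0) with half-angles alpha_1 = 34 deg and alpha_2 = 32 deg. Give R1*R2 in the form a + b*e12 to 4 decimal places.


Same-plane rotors commute and their half-angles add:
R1*R2 = cos(a1 + a2) + sin(a1 + a2)*e12.
a1 + a2 = 34 + 32 = 66 deg
cos(66 deg) = 0.4067
sin(66 deg) = 0.9135
R1*R2 = 0.4067 + 0.9135*e12


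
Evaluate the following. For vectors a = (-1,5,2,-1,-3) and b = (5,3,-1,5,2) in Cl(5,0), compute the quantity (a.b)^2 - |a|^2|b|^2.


a . b = (-1)*5 + 5*3 + 2*(-1) + (-1)*5 + (-3)*2
= -5 + 15 + (-2) + (-5) + (-6) = -3
|a|^2 = (-1)^2 + 5^2 + 2^2 + (-1)^2 + (-3)^2 = 40
|b|^2 = 5^2 + 3^2 + (-1)^2 + 5^2 + 2^2 = 64
(a.b)^2 = (-3)^2 = 9
|a|^2 * |b|^2 = 40 * 64 = 2560
Result = 9 - 2560 = -2551


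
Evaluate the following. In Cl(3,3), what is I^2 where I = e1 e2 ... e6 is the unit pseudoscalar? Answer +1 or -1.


The pseudoscalar I = e1...e_n (product of all n generators) of Cl(p,q) satisfies I^2 = (-1)^(q + n(n-1)/2).
p = 3, q = 3, n = p + q = 6
n(n-1)/2 = 6 * 5 / 2 = 15
Exponent = q + n(n-1)/2 = 3 + 15 = 18
I^2 = (-1)^18 = +1


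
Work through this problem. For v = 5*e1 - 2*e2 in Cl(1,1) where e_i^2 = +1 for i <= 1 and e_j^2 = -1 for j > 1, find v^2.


v^2 = sum of c_i^2 * e_i^2
Positive signature terms (e_i^2 = +1): 5^2 = 25
Negative signature terms (e_j^2 = -1): (-2)^2 = 4
v^2 = 25 - 4 = 21


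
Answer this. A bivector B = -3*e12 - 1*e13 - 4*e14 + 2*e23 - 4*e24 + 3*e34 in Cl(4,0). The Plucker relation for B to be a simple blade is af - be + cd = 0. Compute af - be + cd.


Plucker relation: af - be + cd
a*f = (-3)*3 = -9
b*e = (-1)*(-4) = 4
c*d = (-4)*2 = -8
af - be + cd = -9 - 4 + (-8)
= -21


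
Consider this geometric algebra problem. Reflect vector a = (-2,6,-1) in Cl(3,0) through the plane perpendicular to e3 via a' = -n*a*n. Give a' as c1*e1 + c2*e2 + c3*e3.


Reflection formula: a' = -n*a*n, with n = e3 (unit vector, n^2 = 1).
For reflection through hyperplane perp to e3:
The component along e3 flips sign, others stay.
a = (-2, 6, -1)
a' = (-2, 6, 1)
a' = -2*e1 + 6*e2 + 1*e3


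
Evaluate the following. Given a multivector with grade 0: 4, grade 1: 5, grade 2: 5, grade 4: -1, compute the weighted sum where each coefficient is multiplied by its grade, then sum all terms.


Grade-weighted sum = sum of grade_k * coefficient_k
0*4 = 0
1*5 = 5
2*5 = 10
4*(-1) = -4
Total = 0 + 5 + 10 + (-4) = 11


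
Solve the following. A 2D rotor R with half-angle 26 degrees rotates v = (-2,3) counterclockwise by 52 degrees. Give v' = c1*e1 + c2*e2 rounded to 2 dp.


Rotor R = cos(26deg) - sin(26deg)*e12
Rotation angle theta = 2 * 26 = 52 degrees
v' = R*v*~R rotates v by theta.
cos(52deg) = 0.6157, sin(52deg) = 0.7880
v'_1 = -2*cos(52deg) - 3*sin(52deg)
= -2*0.6157 - 3*0.7880
= -3.60
v'_2 = -2*sin(52deg) + 3*cos(52deg)
= -2*0.7880 + 3*0.6157
= 0.27
v' = -3.60*e1 + 0.27*e2


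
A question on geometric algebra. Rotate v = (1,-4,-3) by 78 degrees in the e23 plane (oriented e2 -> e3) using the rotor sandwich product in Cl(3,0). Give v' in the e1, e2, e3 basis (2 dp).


Rotor R = cos(39deg) - sin(39deg)*e23
Rotation angle theta = 2 * 39 = 78 degrees in the e23 plane (e2 -> e3).
The component perpendicular to the plane (e1) is invariant: v'_1 = v1 = 1.00
cos(78deg) = 0.2079, sin(78deg) = 0.9781
v'_2 = v2*cos(theta) - v3*sin(theta) = -4*0.2079 - (-3)*0.9781 = 2.10
v'_3 = v2*sin(theta) + v3*cos(theta) = -4*0.9781 + (-3)*0.2079 = -4.54
v' = 1.00*e1 + 2.10*e2 - 4.54*e3


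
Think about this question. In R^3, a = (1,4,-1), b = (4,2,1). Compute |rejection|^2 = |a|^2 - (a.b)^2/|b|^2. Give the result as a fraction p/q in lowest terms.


|a|^2 = 1^2 + 4^2 + (-1)^2 = 18
|b|^2 = 4^2 + 2^2 + 1^2 = 21
a . b = 1*4 + 4*2 + (-1)*1 = 11
(a.b)^2 = 11^2 = 121
|rej|^2 = 18 - 121/21
= (378 - 121)/21
= 257/21
In lowest terms: 257/21


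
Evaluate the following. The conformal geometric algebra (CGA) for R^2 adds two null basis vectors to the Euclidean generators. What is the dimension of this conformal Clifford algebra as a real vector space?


The conformal model of R^2 uses Cl(3,1): the 2 Euclidean generators plus two extra orthogonal generators e+ (e+^2 = +1) and e- (e-^2 = -1), from which the null vectors e0, einf are built.
Number of generators m = 2 + 2 = 4.
dim Cl(p,q) = 2^m = 2^4 = 16


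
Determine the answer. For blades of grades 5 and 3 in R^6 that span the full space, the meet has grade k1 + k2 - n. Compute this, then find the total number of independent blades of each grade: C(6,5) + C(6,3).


Meet grade = grade(A) + grade(B) - n
= 5 + 3 - 6 = 2
C(6,5) = 6
C(6,3) = 20
dim_A + dim_B = 6 + 20 = 26


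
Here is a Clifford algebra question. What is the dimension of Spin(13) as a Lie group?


Spin(n) double-covers SO(n); both have Lie algebra so(n) of dimension n(n-1)/2.
n = 13
n(n-1) = 13 * 12 = 156
dim Spin(13) = 156/2 = 78


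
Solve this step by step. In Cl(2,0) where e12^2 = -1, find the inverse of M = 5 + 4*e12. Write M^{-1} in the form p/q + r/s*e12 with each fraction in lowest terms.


M = 5 + 4*e12, where e12^2 = -1.
Since M commutes with its reverse ~M = a - b*e12, M * ~M = a^2 - b^2*e12^2 = a^2 + b^2.
So M^{-1} = ~M / (a^2 + b^2) = (a - b*e12)/(a^2 + b^2).
a^2 + b^2 = 25 + 16 = 41
Scalar part = 5/41 = 5/41
Bivector coeff = -4/41 = -4/41
M^{-1} = 5/41 - 4/41*e12


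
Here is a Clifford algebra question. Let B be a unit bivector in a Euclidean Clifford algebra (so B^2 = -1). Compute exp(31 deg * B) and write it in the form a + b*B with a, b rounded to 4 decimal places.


For a unit bivector B with B^2 = -1, the exponential series gives
e^(theta*B) = cos(theta) + sin(theta)*B (the GA analogue of Euler's formula).
theta = 31 degrees = 0.541052 rad
cos(31 deg) = 0.8572
sin(31 deg) = 0.5150
exp(theta*B) = 0.8572 + 0.5150*B


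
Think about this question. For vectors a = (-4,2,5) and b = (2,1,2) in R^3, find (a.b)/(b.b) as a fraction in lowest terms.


Projection coefficient = (a . b) / (b . b)
a . b = (-4)*2 + 2*1 + 5*2
= -8 + 2 + 10 = 4
b . b = 2^2 + 1^2 + 2^2
= 4 + 1 + 4 = 9
Coefficient = 4/9
In lowest terms: 4/9


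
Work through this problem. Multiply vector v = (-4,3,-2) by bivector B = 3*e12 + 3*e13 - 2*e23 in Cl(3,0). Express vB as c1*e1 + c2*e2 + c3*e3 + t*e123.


vB has grade-1 (vector) and grade-3 (trivector) parts: vB = (v _| B) + (v ^ B).
Vector part <vB>_1:
  e1: -v2*b12 - v3*b13 = -(3)*(3) - (-2)*(3) = -3
  e2: v1*b12 - v3*b23 = (-4)*(3) - (-2)*(-2) = -16
  e3: v1*b13 + v2*b23 = (-4)*(3) + (3)*(-2) = -18
Trivector part <vB>_3:
  e123: v1*b23 - v2*b13 + v3*b12 = (-4)*(-2) - (3)*(3) + (-2)*(3) = -7
vB = -3*e1 - 16*e2 - 18*e3 - 7*e123
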